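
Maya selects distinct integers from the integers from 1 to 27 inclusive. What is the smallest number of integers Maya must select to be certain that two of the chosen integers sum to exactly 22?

18

A set avoiding the sum 22 can contain at most one of each pair {x, 22−x}, plus the 7 elements whose complement lies outside the range or equal to its own complement.
The integers 11, …, 27 (17 of them) are such a set: any two sum to at least 11+12 = 23 > 22.
By the pigeonhole principle, any 18th integer completes one of the 10 pairs, so 18 choices force a sum of 22.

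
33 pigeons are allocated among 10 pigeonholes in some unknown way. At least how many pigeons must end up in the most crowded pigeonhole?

4

The 10 pigeonholes are the holes and the 33 pigeons are the pigeons.
If every pigeonhole held at most 3 pigeons, the total would be at most 10 × 3 = 30, which is less than 33.
So some pigeonhole holds at least ⌈33/10⌉ = 4 pigeons.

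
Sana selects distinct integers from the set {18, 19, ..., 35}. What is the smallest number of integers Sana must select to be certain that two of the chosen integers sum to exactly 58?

Two chosen integers sum to 58 exactly when both halves of some pair {x, 58−x} with 23 ≤ x ≤ 58−x ≤ 35 are chosen — 6 such pairs.
The remaining 6 elements (those with no distinct partner in range) can never complete a 58-sum, so the worst case takes all of them and one from each pair: 6 + 6 = 12.
Pigeonhole: the 13th integer has to be the second member of some pair, so 12 + 1 = 13.

13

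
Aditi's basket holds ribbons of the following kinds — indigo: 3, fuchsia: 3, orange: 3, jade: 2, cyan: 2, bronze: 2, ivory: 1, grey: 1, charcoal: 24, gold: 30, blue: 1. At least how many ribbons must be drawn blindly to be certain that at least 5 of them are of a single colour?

The 11 colours are the holes; the ribbons drawn are the pigeons.
To avoid 5 of any one colour, the worst case takes at most 4 of each colour, or every ribbon of a colour that has fewer than 4.
That gives 3 + 3 + 3 + 2 + 2 + 2 + 1 + 1 + 4 + 4 + 1 = 26 ribbons with no colour reaching 5.
The next ribbon forces some colour to 5, so 26 + 1 = 27.

27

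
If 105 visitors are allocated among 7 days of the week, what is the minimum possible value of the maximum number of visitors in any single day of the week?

The 7 days of the week are the holes and the 105 visitors are the pigeons.
If every day of the week held at most 14 visitors, the total would be at most 7 × 14 = 98, which is less than 105.
So some day of the week holds at least ⌈105/7⌉ = 15 visitors.

15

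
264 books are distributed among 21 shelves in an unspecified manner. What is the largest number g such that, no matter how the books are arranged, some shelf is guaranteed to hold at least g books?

13

Pigeonhole: the 21 shelves are the holes and the 264 books are the pigeons.
If every shelf held at most 12 books, the total would be at most 21 × 12 = 252, which is less than 264.
So some shelf holds at least ⌈264/21⌉ = 13 books.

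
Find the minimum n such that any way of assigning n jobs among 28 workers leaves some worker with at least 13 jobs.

With 336 jobs one could put exactly 12 in each of the 28 workers, and no worker would reach 13.
By pigeonhole, one more job must land in a worker that already has 12, giving it 13.
So 28 × 12 + 1 = 337 jobs are required.

337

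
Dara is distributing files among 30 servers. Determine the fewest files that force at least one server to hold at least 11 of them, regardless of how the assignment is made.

301

With 300 files one could put exactly 10 in each of the 30 servers, and no server would reach 11.
By the pigeonhole principle, one more file must land in a server that already has 10, giving it 11.
So 30 × 10 + 1 = 301 files are required.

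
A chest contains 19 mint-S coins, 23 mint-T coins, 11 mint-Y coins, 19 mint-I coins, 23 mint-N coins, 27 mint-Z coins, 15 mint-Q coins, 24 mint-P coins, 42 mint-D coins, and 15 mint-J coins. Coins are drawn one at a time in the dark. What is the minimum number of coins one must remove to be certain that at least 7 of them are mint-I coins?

206

In the worst case for collecting mint-I coins, every non-mint-I coin comes out first.
There are 19 + 23 + 11 + 23 + 27 + 15 + 24 + 42 + 15 = 199 non-mint-I coins altogether.
After those, each further coin must be mint-I, so 199 + 7 = 206 draws guarantee 7 mint-I coins.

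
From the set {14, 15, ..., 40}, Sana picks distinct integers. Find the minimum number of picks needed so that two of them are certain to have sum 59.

A set avoiding the sum 59 can contain at most one of each pair {x, 59−x}, plus the 5 elements whose complement lies outside the range.
The integers 14, …, 29 (16 of them) are such a set: any two sum to at least 14+15 = 29 and at most 28+29 = 57 < 59.
Pigeonhole: any 17th integer completes one of the 11 pairs, so 17 choices force a sum of 59.

17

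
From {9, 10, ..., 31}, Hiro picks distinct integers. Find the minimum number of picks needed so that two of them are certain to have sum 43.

A set avoiding the sum 43 can contain at most one of each pair {x, 43−x}, plus the 3 elements whose complement lies outside the range.
The integers 9, …, 21 (13 of them) are such a set: any two sum to at least 9+10 = 19 and at most 20+21 = 41 < 43.
Any 14th integer completes one of the 10 pairs, so 14 choices force a sum of 43.

14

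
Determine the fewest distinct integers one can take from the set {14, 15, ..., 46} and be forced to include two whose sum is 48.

Group the elements by complementary pair {x, 48−x}: {14,34}, {15,33}, {16,32}, …, giving 10 two-element pairs; the single value 24 (it cannot pair with itself since the integers are distinct); and 12 integers whose partner 48−x falls outside [14,46].
By pigeonhole, treating each of those 23 groups as a pigeonhole, one can pick one integer per group — 23 integers — with no two summing to 48.
The 24th integer lands in an occupied pair, forcing a sum of 48.

24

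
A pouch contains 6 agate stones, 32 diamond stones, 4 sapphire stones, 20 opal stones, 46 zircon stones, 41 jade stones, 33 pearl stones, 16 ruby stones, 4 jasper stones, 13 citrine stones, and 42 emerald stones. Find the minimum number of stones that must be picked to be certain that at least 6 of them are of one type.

By pigeonhole, the 11 types are the holes; the stones drawn are the pigeons.
To avoid 6 of any one type, the worst case takes at most 5 of each type, or every stone of a type that has fewer than 5.
That gives 5 + 5 + 4 + 5 + 5 + 5 + 5 + 5 + 4 + 5 + 5 = 53 stones with no type reaching 6.
The next stone forces some type to 6, so 53 + 1 = 54.

54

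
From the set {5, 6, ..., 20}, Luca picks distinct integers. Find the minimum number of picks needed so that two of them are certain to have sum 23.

10

A set avoiding the sum 23 can contain at most one of each pair {x, 23−x}, plus the 2 elements whose complement lies outside the range.
The integers 12, …, 20 (9 of them) are such a set: any two sum to at least 12+13 = 25 > 23.
Any 10th integer completes one of the 7 pairs, so 10 choices force a sum of 23.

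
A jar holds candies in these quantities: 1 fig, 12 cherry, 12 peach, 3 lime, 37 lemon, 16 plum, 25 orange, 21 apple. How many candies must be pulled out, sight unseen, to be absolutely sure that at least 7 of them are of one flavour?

41

An adversary could hand out at most 6 candies per flavour (fig, lime run out sooner): 1 + 6 + 6 + 3 + 6 + 6 + 6 + 6 = 40 candies and still no flavour has 7.
By the pigeonhole principle, one more candy lands in a flavour already at 6, so 41 draws are enough and 40 are not.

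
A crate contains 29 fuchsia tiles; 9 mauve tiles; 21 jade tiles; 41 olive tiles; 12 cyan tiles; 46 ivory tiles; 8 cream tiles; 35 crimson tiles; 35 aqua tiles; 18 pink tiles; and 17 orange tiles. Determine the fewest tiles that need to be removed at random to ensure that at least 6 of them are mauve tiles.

268

In the worst case for collecting mauve tiles, every non-mauve tile comes out first.
There are 29 + 21 + 41 + 12 + 46 + 8 + 35 + 35 + 18 + 17 = 262 non-mauve tiles altogether.
After those, each further tile must be mauve, so 262 + 6 = 268 draws guarantee 6 mauve tiles.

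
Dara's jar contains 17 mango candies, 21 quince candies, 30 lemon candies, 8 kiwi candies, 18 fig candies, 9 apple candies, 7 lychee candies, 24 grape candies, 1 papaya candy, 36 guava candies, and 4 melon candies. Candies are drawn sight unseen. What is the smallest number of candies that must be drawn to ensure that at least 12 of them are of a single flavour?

96

An adversary could hand out at most 11 candies per flavour (5 flavours run out sooner): 11 + 11 + 11 + 8 + 11 + 9 + 7 + 11 + 1 + 11 + 4 = 95 candies and still no flavour has 12.
By pigeonhole, one more candy lands in a flavour already at 11, so 96 draws are enough and 95 are not.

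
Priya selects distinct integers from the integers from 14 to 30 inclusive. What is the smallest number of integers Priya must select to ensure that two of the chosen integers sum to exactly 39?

12

A set avoiding the sum 39 can contain at most one of each pair {x, 39−x}, plus the 5 elements whose complement lies outside the range.
The integers 20, …, 30 (11 of them) are such a set: any two sum to at least 20+21 = 41 > 39.
By pigeonhole, any 12th integer completes one of the 6 pairs, so 12 choices force a sum of 39.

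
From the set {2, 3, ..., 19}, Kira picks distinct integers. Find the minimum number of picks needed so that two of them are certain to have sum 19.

Group the elements by complementary pair {x, 19−x}: {2,17}, {3,16}, {4,15}, …, giving 8 two-element pairs and 2 integers whose partner 19−x falls outside [2,19].
Treating each of those 10 groups as a pigeonhole, one can pick one integer per group — 10 integers — with no two summing to 19.
The 11th integer lands in an occupied pair, forcing a sum of 19.

11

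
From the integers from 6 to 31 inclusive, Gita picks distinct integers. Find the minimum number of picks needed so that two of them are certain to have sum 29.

18

Two chosen integers sum to 29 exactly when both halves of some pair {x, 29−x} with 6 ≤ x ≤ 29−x ≤ 23 are chosen — 9 such pairs.
The remaining 8 elements (those with no distinct partner in range) can never complete a 29-sum, so the worst case takes all of them and one from each pair: 8 + 9 = 17.
Pigeonhole: the 18th integer has to be the second member of some pair, so 17 + 1 = 18.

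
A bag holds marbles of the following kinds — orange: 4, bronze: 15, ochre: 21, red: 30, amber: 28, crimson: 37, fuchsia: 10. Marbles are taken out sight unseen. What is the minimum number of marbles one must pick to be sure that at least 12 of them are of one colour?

70

The 7 colours are the holes; the marbles drawn are the pigeons.
To avoid 12 of any one colour, the worst case takes at most 11 of each colour, or every marble of a colour that has fewer than 11.
That gives 4 + 11 + 11 + 11 + 11 + 11 + 10 = 69 marbles with no colour reaching 12.
The next marble forces some colour to 12, so 69 + 1 = 70.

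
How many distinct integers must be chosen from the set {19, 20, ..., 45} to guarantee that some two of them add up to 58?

18

A set avoiding the sum 58 can contain at most one of each pair {x, 58−x}, plus the 7 elements whose complement lies outside the range or equal to its own complement.
The integers 29, …, 45 (17 of them) are such a set: any two sum to at least 29+30 = 59 > 58.
Any 18th integer completes one of the 10 pairs, so 18 choices force a sum of 58.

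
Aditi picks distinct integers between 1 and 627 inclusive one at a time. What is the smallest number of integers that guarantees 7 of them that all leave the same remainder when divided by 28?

169

By the pigeonhole principle, the 28 residue classes mod 28 are the pigeonholes.
With 168 integers one could put 6 in each residue class and have no class reach 7.
The 169th integer pushes some class to 7, so 28·6 + 1 = 169.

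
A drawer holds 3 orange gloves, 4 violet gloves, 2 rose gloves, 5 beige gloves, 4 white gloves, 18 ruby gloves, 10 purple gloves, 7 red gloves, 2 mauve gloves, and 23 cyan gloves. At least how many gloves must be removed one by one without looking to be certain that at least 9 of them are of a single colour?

52

An adversary could hand out at most 8 gloves per colour (7 colours run out sooner): 3 + 4 + 2 + 5 + 4 + 8 + 8 + 7 + 2 + 8 = 51 gloves and still no colour has 9.
One more glove lands in a colour already at 8, so 52 draws are enough and 51 are not.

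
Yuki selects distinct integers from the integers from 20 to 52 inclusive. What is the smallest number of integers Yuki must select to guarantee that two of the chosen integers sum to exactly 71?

18

Two chosen integers sum to 71 exactly when both halves of some pair {x, 71−x} with 20 ≤ x ≤ 71−x ≤ 51 are chosen — 16 such pairs.
The remaining 1 element (those with no distinct partner in range) can never complete a 71-sum, so the worst case takes all of them and one from each pair: 1 + 16 = 17.
The 18th integer has to be the second member of some pair, so 17 + 1 = 18.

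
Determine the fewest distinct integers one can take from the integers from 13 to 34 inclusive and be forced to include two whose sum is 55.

16

A set avoiding the sum 55 can contain at most one of each pair {x, 55−x}, plus the 8 elements whose complement lies outside the range.
The integers 13, …, 27 (15 of them) are such a set: any two sum to at least 13+14 = 27 and at most 26+27 = 53 < 55.
By pigeonhole, any 16th integer completes one of the 7 pairs, so 16 choices force a sum of 55.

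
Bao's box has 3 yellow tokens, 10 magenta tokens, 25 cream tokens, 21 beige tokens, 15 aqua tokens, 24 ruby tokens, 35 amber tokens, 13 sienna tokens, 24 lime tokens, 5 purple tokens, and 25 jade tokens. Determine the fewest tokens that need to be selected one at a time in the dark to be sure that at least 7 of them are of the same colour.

Put each drawn token into a box by colour. The largest draw with every box below 7 takes min(count, 6) from each colour; colours with fewer than 6 contribute all they have.
Σ min(cᵢ, 6) = 3 + 6 + 6 + 6 + 6 + 6 + 6 + 6 + 6 + 5 + 6 = 62.
Draw number 62 + 1 = 63 must push one box to 7.

63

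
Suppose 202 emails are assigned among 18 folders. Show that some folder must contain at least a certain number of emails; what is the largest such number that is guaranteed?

12

The 18 folders are the holes and the 202 emails are the pigeons.
If every folder held at most 11 emails, the total would be at most 18 × 11 = 198, which is less than 202.
So some folder holds at least ⌈202/18⌉ = 12 emails.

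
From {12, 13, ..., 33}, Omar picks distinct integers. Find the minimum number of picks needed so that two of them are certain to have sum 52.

Two chosen integers sum to 52 exactly when both halves of some pair {x, 52−x} with 19 ≤ x ≤ 52−x ≤ 33 are chosen — 7 such pairs.
The remaining 8 elements (those with no distinct partner in range) can never complete a 52-sum, so the worst case takes all of them and one from each pair: 8 + 7 = 15.
The 16th integer has to be the second member of some pair, so 15 + 1 = 16.

16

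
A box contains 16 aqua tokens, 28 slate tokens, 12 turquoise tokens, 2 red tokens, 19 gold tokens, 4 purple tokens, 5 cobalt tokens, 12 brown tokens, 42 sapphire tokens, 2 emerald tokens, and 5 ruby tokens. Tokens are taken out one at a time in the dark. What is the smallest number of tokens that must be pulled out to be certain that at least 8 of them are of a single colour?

61

The 11 colours are the holes; the tokens drawn are the pigeons.
To avoid 8 of any one colour, the worst case takes at most 7 of each colour, or every token of a colour that has fewer than 7.
That gives 7 + 7 + 7 + 2 + 7 + 4 + 5 + 7 + 7 + 2 + 5 = 60 tokens with no colour reaching 8.
The next token forces some colour to 8, so 60 + 1 = 61.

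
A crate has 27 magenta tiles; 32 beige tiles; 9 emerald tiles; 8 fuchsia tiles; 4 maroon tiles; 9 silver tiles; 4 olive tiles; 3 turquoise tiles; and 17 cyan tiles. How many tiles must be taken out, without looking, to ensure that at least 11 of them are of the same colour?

By pigeonhole, the 9 colours are the holes; the tiles drawn are the pigeons.
To avoid 11 of any one colour, the worst case takes at most 10 of each colour, or every tile of a colour that has fewer than 10.
That gives 10 + 10 + 9 + 8 + 4 + 9 + 4 + 3 + 10 = 67 tiles with no colour reaching 11.
The next tile forces some colour to 11, so 67 + 1 = 68.

68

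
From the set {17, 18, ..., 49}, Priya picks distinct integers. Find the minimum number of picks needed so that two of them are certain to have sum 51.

25

A set avoiding the sum 51 can contain at most one of each pair {x, 51−x}, plus the 15 elements whose complement lies outside the range.
The integers 26, …, 49 (24 of them) are such a set: any two sum to at least 26+27 = 53 > 51.
Pigeonhole: any 25th integer completes one of the 9 pairs, so 25 choices force a sum of 51.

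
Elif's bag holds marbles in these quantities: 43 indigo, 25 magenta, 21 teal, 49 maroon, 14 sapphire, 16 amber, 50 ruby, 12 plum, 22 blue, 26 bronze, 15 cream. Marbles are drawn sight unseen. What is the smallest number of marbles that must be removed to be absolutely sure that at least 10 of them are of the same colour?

The 11 colours are the holes; the marbles drawn are the pigeons.
To avoid 10 of any one colour, the worst case takes at most 9 of each colour.
That gives 9 + 9 + 9 + 9 + 9 + 9 + 9 + 9 + 9 + 9 + 9 = 99 marbles with no colour reaching 10.
The next marble forces some colour to 10, so 99 + 1 = 100.

100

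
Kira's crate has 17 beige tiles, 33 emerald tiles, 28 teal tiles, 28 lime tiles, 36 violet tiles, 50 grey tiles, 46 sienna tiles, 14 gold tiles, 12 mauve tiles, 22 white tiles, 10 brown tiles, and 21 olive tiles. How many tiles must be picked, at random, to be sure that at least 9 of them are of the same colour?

The 12 colours are the holes; the tiles drawn are the pigeons.
To avoid 9 of any one colour, the worst case takes at most 8 of each colour.
That gives 8 + 8 + 8 + 8 + 8 + 8 + 8 + 8 + 8 + 8 + 8 + 8 = 96 tiles with no colour reaching 9.
The next tile forces some colour to 9, so 96 + 1 = 97.

97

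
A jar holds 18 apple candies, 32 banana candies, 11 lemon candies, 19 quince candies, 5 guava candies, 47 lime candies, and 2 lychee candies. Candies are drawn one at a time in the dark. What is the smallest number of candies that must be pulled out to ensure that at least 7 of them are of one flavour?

An adversary could hand out at most 6 candies per flavour (guava, lychee run out sooner): 6 + 6 + 6 + 6 + 5 + 6 + 2 = 37 candies and still no flavour has 7.
One more candy lands in a flavour already at 6, so 38 draws are enough and 37 are not.

38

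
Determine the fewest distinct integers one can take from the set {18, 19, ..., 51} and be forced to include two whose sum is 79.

23

A set avoiding the sum 79 can contain at most one of each pair {x, 79−x}, plus the 10 elements whose complement lies outside the range.
The integers 18, …, 39 (22 of them) are such a set: any two sum to at least 18+19 = 37 and at most 38+39 = 77 < 79.
By the pigeonhole principle, any 23rd integer completes one of the 12 pairs, so 23 choices force a sum of 79.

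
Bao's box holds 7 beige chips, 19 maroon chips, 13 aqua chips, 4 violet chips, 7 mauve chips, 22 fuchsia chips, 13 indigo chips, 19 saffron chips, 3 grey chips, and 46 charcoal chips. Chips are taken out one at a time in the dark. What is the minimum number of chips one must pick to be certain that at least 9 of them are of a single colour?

The 10 colours are the holes; the chips drawn are the pigeons.
To avoid 9 of any one colour, the worst case takes at most 8 of each colour, or every chip of a colour that has fewer than 8.
That gives 7 + 8 + 8 + 4 + 7 + 8 + 8 + 8 + 3 + 8 = 69 chips with no colour reaching 9.
The next chip forces some colour to 9, so 69 + 1 = 70.

70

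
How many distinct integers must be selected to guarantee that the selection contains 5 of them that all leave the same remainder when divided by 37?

By pigeonhole, the 37 residue classes mod 37 are the pigeonholes.
With 148 integers one could put 4 in each residue class and have no class reach 5.
The 149th integer pushes some class to 5, so 37·4 + 1 = 149.

149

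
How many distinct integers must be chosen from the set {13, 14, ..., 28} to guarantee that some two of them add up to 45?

11

A set avoiding the sum 45 can contain at most one of each pair {x, 45−x}, plus the 4 elements whose complement lies outside the range.
The integers 13, …, 22 (10 of them) are such a set: any two sum to at least 13+14 = 27 and at most 21+22 = 43 < 45.
By the pigeonhole principle, any 11th integer completes one of the 6 pairs, so 11 choices force a sum of 45.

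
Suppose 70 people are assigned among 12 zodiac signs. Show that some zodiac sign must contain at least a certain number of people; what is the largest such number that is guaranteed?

6

Pigeonhole: the 12 zodiac signs are the holes and the 70 people are the pigeons.
If every zodiac sign held at most 5 people, the total would be at most 12 × 5 = 60, which is less than 70.
So some zodiac sign holds at least ⌈70/12⌉ = 6 people.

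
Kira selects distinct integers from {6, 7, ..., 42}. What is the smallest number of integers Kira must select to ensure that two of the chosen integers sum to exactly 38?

25

Two chosen integers sum to 38 exactly when both halves of some pair {x, 38−x} with 6 ≤ x ≤ 38−x ≤ 32 are chosen — 13 such pairs.
The remaining 11 elements (those with no distinct partner in range) can never complete a 38-sum, so the worst case takes all of them and one from each pair: 11 + 13 = 24.
Pigeonhole: the 25th integer has to be the second member of some pair, so 24 + 1 = 25.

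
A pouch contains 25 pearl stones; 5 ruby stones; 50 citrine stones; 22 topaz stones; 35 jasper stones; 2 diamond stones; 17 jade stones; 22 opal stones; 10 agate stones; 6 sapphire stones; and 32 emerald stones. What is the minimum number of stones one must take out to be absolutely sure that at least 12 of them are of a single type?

By pigeonhole, put each drawn stone into a box by type. The largest draw with every box below 12 takes min(count, 11) from each type; types with fewer than 11 contribute all they have.
Σ min(cᵢ, 11) = 11 + 5 + 11 + 11 + 11 + 2 + 11 + 11 + 10 + 6 + 11 = 100.
Draw number 100 + 1 = 101 must push one box to 12.

101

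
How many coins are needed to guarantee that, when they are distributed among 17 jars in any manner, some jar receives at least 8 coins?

With 119 coins one could put exactly 7 in each of the 17 jars, and no jar would reach 8.
Pigeonhole: one more coin must land in a jar that already has 7, giving it 8.
So 17 × 7 + 1 = 120 coins are required.

120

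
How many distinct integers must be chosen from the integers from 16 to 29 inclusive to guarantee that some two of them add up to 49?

10

Group the elements by complementary pair {x, 49−x}: {20,29}, {21,28}, {22,27}, …, giving 5 two-element pairs and 4 integers whose partner 49−x falls outside [16,29].
Treating each of those 9 groups as a pigeonhole, one can pick one integer per group — 9 integers — with no two summing to 49.
The 10th integer lands in an occupied pair, forcing a sum of 49.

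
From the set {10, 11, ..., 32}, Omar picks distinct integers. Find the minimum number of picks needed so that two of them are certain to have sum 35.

16

Two chosen integers sum to 35 exactly when both halves of some pair {x, 35−x} with 10 ≤ x ≤ 35−x ≤ 25 are chosen — 8 such pairs.
The remaining 7 elements (those with no distinct partner in range) can never complete a 35-sum, so the worst case takes all of them and one from each pair: 7 + 8 = 15.
The 16th integer has to be the second member of some pair, so 15 + 1 = 16.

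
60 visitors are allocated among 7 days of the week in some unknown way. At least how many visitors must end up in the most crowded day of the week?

9

By pigeonhole, the 7 days of the week are the holes and the 60 visitors are the pigeons.
If every day of the week held at most 8 visitors, the total would be at most 7 × 8 = 56, which is less than 60.
So some day of the week holds at least ⌈60/7⌉ = 9 visitors.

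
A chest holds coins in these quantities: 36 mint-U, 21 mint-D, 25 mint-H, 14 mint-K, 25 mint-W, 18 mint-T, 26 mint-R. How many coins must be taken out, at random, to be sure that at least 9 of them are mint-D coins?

In the worst case for collecting mint-D coins, every non-mint-D coin comes out first.
There are 36 + 25 + 14 + 25 + 18 + 26 = 144 non-mint-D coins altogether.
After those, each further coin must be mint-D, so 144 + 9 = 153 draws guarantee 9 mint-D coins.

153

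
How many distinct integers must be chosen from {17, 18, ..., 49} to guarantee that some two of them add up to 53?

Group the elements by complementary pair {x, 53−x}: {17,36}, {18,35}, {19,34}, …, giving 10 two-element pairs and 13 integers whose partner 53−x falls outside [17,49].
By pigeonhole, treating each of those 23 groups as a pigeonhole, one can pick one integer per group — 23 integers — with no two summing to 53.
The 24th integer lands in an occupied pair, forcing a sum of 53.

24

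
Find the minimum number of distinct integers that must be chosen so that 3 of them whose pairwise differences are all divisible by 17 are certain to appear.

Integers whose pairwise differences are multiples of 17 are exactly those sharing a remainder mod 17. By the pigeonhole principle, the 17 residue classes mod 17 are the pigeonholes.
With 34 integers one could put 2 in each residue class and have no class reach 3.
The 35th integer pushes some class to 3, so 17·2 + 1 = 35.

35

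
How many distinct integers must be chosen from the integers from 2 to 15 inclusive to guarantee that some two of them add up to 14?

10

A set avoiding the sum 14 can contain at most one of each pair {x, 14−x}, plus the 4 elements whose complement lies outside the range or equal to its own complement.
The integers 7, …, 15 (9 of them) are such a set: any two sum to at least 7+8 = 15 > 14.
Pigeonhole: any 10th integer completes one of the 5 pairs, so 10 choices force a sum of 14.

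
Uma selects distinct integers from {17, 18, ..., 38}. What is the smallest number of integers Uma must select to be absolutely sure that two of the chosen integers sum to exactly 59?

14

Two chosen integers sum to 59 exactly when both halves of some pair {x, 59−x} with 21 ≤ x ≤ 59−x ≤ 38 are chosen — 9 such pairs.
The remaining 4 elements (those with no distinct partner in range) can never complete a 59-sum, so the worst case takes all of them and one from each pair: 4 + 9 = 13.
The 14th integer has to be the second member of some pair, so 13 + 1 = 14.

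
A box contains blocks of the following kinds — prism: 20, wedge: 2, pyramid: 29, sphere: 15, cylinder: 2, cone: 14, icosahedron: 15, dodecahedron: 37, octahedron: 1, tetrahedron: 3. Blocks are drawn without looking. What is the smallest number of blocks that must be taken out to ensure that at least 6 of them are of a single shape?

39

Put each drawn block into a box by shape. The largest draw with every box below 6 takes min(count, 5) from each shape; shapes with fewer than 5 contribute all they have.
Σ min(cᵢ, 5) = 5 + 2 + 5 + 5 + 2 + 5 + 5 + 5 + 1 + 3 = 38.
Draw number 38 + 1 = 39 must push one box to 6.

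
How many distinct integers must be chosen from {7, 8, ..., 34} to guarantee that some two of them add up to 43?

16

Two chosen integers sum to 43 exactly when both halves of some pair {x, 43−x} with 9 ≤ x ≤ 43−x ≤ 34 are chosen — 13 such pairs.
The remaining 2 elements (those with no distinct partner in range) can never complete a 43-sum, so the worst case takes all of them and one from each pair: 2 + 13 = 15.
By the pigeonhole principle, the 16th integer has to be the second member of some pair, so 15 + 1 = 16.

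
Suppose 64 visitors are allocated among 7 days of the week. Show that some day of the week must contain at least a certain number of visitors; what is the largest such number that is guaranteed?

By pigeonhole, the 7 days of the week are the holes and the 64 visitors are the pigeons.
If every day of the week held at most 9 visitors, the total would be at most 7 × 9 = 63, which is less than 64.
So some day of the week holds at least ⌈64/7⌉ = 10 visitors.

10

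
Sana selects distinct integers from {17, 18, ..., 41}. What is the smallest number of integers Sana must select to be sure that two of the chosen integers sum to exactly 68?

A set avoiding the sum 68 can contain at most one of each pair {x, 68−x}, plus the 11 elements whose complement lies outside the range or equal to its own complement.
The integers 17, …, 34 (18 of them) are such a set: any two sum to at least 17+18 = 35 and at most 33+34 = 67 < 68.
Pigeonhole: any 19th integer completes one of the 7 pairs, so 19 choices force a sum of 68.

19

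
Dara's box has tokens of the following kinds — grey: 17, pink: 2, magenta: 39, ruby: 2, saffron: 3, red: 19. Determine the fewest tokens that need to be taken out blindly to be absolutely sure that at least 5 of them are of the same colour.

Pigeonhole: put each drawn token into a box by colour. The largest draw with every box below 5 takes min(count, 4) from each colour; colours with fewer than 4 contribute all they have.
Σ min(cᵢ, 4) = 4 + 2 + 4 + 2 + 3 + 4 = 19.
Draw number 19 + 1 = 20 must push one box to 5.

20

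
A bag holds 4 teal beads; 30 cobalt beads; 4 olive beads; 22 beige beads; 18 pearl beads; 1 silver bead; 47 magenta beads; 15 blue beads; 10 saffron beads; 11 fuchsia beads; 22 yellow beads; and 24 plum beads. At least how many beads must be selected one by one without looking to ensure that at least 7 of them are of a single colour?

64

An adversary could hand out at most 6 beads per colour (teal, olive, silver run out sooner): 4 + 6 + 4 + 6 + 6 + 1 + 6 + 6 + 6 + 6 + 6 + 6 = 63 beads and still no colour has 7.
Pigeonhole: one more bead lands in a colour already at 6, so 64 draws are enough and 63 are not.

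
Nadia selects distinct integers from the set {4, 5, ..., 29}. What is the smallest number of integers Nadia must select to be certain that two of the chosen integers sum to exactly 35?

15

A set avoiding the sum 35 can contain at most one of each pair {x, 35−x}, plus the 2 elements whose complement lies outside the range.
The integers 4, …, 17 (14 of them) are such a set: any two sum to at least 4+5 = 9 and at most 16+17 = 33 < 35.
Any 15th integer completes one of the 12 pairs, so 15 choices force a sum of 35.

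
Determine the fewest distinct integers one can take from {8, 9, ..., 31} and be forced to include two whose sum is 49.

18

Group the elements by complementary pair {x, 49−x}: {18,31}, {19,30}, {20,29}, …, giving 7 two-element pairs and 10 integers whose partner 49−x falls outside [8,31].
Treating each of those 17 groups as a pigeonhole, one can pick one integer per group — 17 integers — with no two summing to 49.
The 18th integer lands in an occupied pair, forcing a sum of 49.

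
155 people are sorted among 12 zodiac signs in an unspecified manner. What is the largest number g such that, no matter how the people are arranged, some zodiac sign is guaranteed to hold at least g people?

The 12 zodiac signs are the holes and the 155 people are the pigeons.
If every zodiac sign held at most 12 people, the total would be at most 12 × 12 = 144, which is less than 155.
So some zodiac sign holds at least ⌈155/12⌉ = 13 people.

13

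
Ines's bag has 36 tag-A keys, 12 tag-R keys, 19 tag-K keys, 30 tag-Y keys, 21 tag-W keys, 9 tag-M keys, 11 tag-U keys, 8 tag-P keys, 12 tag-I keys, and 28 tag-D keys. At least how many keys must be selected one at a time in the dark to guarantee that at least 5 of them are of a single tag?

41

An adversary could hand out at most 4 keys per tag: 4 + 4 + 4 + 4 + 4 + 4 + 4 + 4 + 4 + 4 = 40 keys and still no tag has 5.
One more key lands in a tag already at 4, so 41 draws are enough and 40 are not.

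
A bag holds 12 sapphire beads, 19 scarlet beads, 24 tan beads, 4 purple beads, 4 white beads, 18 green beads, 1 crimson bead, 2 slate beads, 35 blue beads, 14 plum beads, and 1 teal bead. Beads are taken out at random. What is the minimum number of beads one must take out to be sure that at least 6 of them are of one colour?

43

An adversary could hand out at most 5 beads per colour (5 colours run out sooner): 5 + 5 + 5 + 4 + 4 + 5 + 1 + 2 + 5 + 5 + 1 = 42 beads and still no colour has 6.
One more bead lands in a colour already at 5, so 43 draws are enough and 42 are not.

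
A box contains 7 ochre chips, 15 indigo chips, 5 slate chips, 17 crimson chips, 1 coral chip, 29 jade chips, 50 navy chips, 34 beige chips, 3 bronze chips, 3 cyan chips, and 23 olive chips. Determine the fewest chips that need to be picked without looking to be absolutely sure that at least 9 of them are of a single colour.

By the pigeonhole principle, the 11 colours are the holes; the chips drawn are the pigeons.
To avoid 9 of any one colour, the worst case takes at most 8 of each colour, or every chip of a colour that has fewer than 8.
That gives 7 + 8 + 5 + 8 + 1 + 8 + 8 + 8 + 3 + 3 + 8 = 67 chips with no colour reaching 9.
The next chip forces some colour to 9, so 67 + 1 = 68.

68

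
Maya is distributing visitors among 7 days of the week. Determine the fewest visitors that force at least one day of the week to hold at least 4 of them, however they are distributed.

22

With 21 visitors one could put exactly 3 in each of the 7 days of the week, and no day of the week would reach 4.
One more visitor must land in a day of the week that already has 3, giving it 4.
So 7 × 3 + 1 = 22 visitors are required.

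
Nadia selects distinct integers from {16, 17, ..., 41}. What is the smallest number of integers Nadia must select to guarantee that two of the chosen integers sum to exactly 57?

A set avoiding the sum 57 can contain at most one of each pair {x, 57−x}.
The integers 29, …, 41 (13 of them) are such a set: any two sum to at least 29+30 = 59 > 57.
By pigeonhole, any 14th integer completes one of the 13 pairs, so 14 choices force a sum of 57.

14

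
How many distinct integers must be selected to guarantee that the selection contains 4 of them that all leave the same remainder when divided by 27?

The 27 residue classes mod 27 are the pigeonholes.
With 81 integers one could put 3 in each residue class and have no class reach 4.
The 82nd integer pushes some class to 4, so 27·3 + 1 = 82.

82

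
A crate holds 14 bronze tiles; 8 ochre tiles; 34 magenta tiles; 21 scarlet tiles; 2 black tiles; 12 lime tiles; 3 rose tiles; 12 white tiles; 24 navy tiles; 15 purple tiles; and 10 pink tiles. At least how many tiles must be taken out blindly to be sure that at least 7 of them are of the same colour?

60

The 11 colours are the holes; the tiles drawn are the pigeons.
To avoid 7 of any one colour, the worst case takes at most 6 of each colour, or every tile of a colour that has fewer than 6.
That gives 6 + 6 + 6 + 6 + 2 + 6 + 3 + 6 + 6 + 6 + 6 = 59 tiles with no colour reaching 7.
The next tile forces some colour to 7, so 59 + 1 = 60.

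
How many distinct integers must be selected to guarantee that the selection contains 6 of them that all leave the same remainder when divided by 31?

By pigeonhole, the 31 residue classes mod 31 are the pigeonholes.
With 155 integers one could put 5 in each residue class and have no class reach 6.
The 156th integer pushes some class to 6, so 31·5 + 1 = 156.

156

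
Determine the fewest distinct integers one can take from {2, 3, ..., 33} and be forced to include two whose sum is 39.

19

Two chosen integers sum to 39 exactly when both halves of some pair {x, 39−x} with 6 ≤ x ≤ 39−x ≤ 33 are chosen — 14 such pairs.
The remaining 4 elements (those with no distinct partner in range) can never complete a 39-sum, so the worst case takes all of them and one from each pair: 4 + 14 = 18.
Pigeonhole: the 19th integer has to be the second member of some pair, so 18 + 1 = 19.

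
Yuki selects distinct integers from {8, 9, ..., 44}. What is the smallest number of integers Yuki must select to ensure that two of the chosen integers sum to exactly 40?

26

Two chosen integers sum to 40 exactly when both halves of some pair {x, 40−x} with 8 ≤ x ≤ 40−x ≤ 32 are chosen — 12 such pairs.
The remaining 13 elements (those with no distinct partner in range) can never complete a 40-sum, so the worst case takes all of them and one from each pair: 13 + 12 = 25.
The 26th integer has to be the second member of some pair, so 25 + 1 = 26.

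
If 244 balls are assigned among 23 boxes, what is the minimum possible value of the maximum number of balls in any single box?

11

Pigeonhole: the 23 boxes are the holes and the 244 balls are the pigeons.
If every box held at most 10 balls, the total would be at most 23 × 10 = 230, which is less than 244.
So some box holds at least ⌈244/23⌉ = 11 balls.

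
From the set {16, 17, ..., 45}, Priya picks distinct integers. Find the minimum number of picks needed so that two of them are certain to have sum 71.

21

A set avoiding the sum 71 can contain at most one of each pair {x, 71−x}, plus the 10 elements whose complement lies outside the range.
The integers 16, …, 35 (20 of them) are such a set: any two sum to at least 16+17 = 33 and at most 34+35 = 69 < 71.
By the pigeonhole principle, any 21st integer completes one of the 10 pairs, so 21 choices force a sum of 71.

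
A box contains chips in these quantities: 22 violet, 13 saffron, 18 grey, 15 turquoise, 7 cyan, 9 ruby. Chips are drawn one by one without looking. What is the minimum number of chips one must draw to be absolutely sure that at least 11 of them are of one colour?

Put each drawn chip into a box by colour. The largest draw with every box below 11 takes min(count, 10) from each colour; colours with fewer than 10 contribute all they have.
Σ min(cᵢ, 10) = 10 + 10 + 10 + 10 + 7 + 9 = 56.
Draw number 56 + 1 = 57 must push one box to 11.

57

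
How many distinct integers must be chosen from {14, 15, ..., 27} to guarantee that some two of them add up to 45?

10

Group the elements by complementary pair {x, 45−x}: {18,27}, {19,26}, {20,25}, …, giving 5 two-element pairs and 4 integers whose partner 45−x falls outside [14,27].
Treating each of those 9 groups as a pigeonhole, one can pick one integer per group — 9 integers — with no two summing to 45.
The 10th integer lands in an occupied pair, forcing a sum of 45.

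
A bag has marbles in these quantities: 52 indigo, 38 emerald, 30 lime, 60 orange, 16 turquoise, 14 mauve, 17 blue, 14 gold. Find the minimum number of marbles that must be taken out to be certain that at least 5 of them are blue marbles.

In the worst case for collecting blue marbles, every non-blue marble comes out first.
There are 52 + 38 + 30 + 60 + 16 + 14 + 14 = 224 non-blue marbles altogether.
After those, each further marble must be blue, so 224 + 5 = 229 draws guarantee 5 blue marbles.

229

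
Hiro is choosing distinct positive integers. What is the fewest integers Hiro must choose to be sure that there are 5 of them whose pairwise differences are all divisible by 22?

89

Integers whose pairwise differences are multiples of 22 are exactly those sharing a remainder mod 22. By pigeonhole, the 22 residue classes mod 22 are the pigeonholes.
With 88 integers one could put 4 in each residue class and have no class reach 5.
The 89th integer pushes some class to 5, so 22·4 + 1 = 89.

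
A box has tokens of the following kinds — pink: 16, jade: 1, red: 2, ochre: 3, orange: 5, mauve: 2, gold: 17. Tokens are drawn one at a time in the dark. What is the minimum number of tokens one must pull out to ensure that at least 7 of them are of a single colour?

By the pigeonhole principle, the 7 colours are the holes; the tokens drawn are the pigeons.
To avoid 7 of any one colour, the worst case takes at most 6 of each colour, or every token of a colour that has fewer than 6.
That gives 6 + 1 + 2 + 3 + 5 + 2 + 6 = 25 tokens with no colour reaching 7.
The next token forces some colour to 7, so 25 + 1 = 26.

26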